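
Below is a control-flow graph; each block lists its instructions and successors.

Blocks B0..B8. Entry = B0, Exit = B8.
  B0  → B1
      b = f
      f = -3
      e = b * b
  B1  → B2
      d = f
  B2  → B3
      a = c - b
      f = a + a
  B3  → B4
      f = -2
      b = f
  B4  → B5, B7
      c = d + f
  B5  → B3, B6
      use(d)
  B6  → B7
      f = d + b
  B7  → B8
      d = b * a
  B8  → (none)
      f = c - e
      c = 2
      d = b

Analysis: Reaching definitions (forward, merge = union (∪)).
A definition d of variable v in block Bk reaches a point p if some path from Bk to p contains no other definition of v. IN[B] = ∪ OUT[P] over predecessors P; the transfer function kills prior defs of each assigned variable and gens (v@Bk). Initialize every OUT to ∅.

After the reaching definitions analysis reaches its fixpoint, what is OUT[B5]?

Fixpoint table:
  B0:  IN={}  OUT={b@B0, e@B0, f@B0}
  B1:  IN={b@B0, e@B0, f@B0}  OUT={b@B0, d@B1, e@B0, f@B0}
  B2:  IN={b@B0, d@B1, e@B0, f@B0}  OUT={a@B2, b@B0, d@B1, e@B0, f@B2}
  B3:  IN={a@B2, b@B0, b@B3, c@B4, d@B1, e@B0, f@B2, f@B3}  OUT={a@B2, b@B3, c@B4, d@B1, e@B0, f@B3}
  B4:  IN={a@B2, b@B3, c@B4, d@B1, e@B0, f@B3}  OUT={a@B2, b@B3, c@B4, d@B1, e@B0, f@B3}
  B5:  IN={a@B2, b@B3, c@B4, d@B1, e@B0, f@B3}  OUT={a@B2, b@B3, c@B4, d@B1, e@B0, f@B3}
  B6:  IN={a@B2, b@B3, c@B4, d@B1, e@B0, f@B3}  OUT={a@B2, b@B3, c@B4, d@B1, e@B0, f@B6}
  B7:  IN={a@B2, b@B3, c@B4, d@B1, e@B0, f@B3, f@B6}  OUT={a@B2, b@B3, c@B4, d@B7, e@B0, f@B3, f@B6}
  B8:  IN={a@B2, b@B3, c@B4, d@B7, e@B0, f@B3, f@B6}  OUT={a@B2, b@B3, c@B8, d@B8, e@B0, f@B8}

Merge at B5: IN[B5] = OUT[B4] = {a@B2, b@B3, c@B4, d@B1, e@B0, f@B3}
Applying B5's transfer function to that IN value gives OUT[B5] (row B5 above).

Answer: {a@B2, b@B3, c@B4, d@B1, e@B0, f@B3}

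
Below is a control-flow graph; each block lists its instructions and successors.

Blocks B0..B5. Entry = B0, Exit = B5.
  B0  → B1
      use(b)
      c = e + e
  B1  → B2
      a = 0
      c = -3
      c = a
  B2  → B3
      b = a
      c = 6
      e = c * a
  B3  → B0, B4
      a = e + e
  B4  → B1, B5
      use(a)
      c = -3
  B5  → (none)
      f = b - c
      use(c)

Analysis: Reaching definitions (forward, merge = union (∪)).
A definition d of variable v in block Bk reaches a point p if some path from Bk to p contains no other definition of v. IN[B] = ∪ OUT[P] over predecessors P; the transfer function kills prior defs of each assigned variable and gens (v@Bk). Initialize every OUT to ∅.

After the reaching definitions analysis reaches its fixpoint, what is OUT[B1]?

Answer: {a@B1, b@B2, c@B1, e@B2}

Derivation:
Per-block solution:
  B0: | IN={a@B3, b@B2, c@B2, e@B2} | OUT={a@B3, b@B2, c@B0, e@B2}
  B1: | IN={a@B3, b@B2, c@B0, c@B4, e@B2} | OUT={a@B1, b@B2, c@B1, e@B2}
  B2: | IN={a@B1, b@B2, c@B1, e@B2} | OUT={a@B1, b@B2, c@B2, e@B2}
  B3: | IN={a@B1, b@B2, c@B2, e@B2} | OUT={a@B3, b@B2, c@B2, e@B2}
  B4: | IN={a@B3, b@B2, c@B2, e@B2} | OUT={a@B3, b@B2, c@B4, e@B2}
  B5: | IN={a@B3, b@B2, c@B4, e@B2} | OUT={a@B3, b@B2, c@B4, e@B2, f@B5}

Merge at B1: IN[B1] = OUT[B0] ⊔ OUT[B4] = {a@B3, b@B2, c@B0, c@B4, e@B2}
Applying B1's transfer function to that IN value gives OUT[B1] (row B1 above).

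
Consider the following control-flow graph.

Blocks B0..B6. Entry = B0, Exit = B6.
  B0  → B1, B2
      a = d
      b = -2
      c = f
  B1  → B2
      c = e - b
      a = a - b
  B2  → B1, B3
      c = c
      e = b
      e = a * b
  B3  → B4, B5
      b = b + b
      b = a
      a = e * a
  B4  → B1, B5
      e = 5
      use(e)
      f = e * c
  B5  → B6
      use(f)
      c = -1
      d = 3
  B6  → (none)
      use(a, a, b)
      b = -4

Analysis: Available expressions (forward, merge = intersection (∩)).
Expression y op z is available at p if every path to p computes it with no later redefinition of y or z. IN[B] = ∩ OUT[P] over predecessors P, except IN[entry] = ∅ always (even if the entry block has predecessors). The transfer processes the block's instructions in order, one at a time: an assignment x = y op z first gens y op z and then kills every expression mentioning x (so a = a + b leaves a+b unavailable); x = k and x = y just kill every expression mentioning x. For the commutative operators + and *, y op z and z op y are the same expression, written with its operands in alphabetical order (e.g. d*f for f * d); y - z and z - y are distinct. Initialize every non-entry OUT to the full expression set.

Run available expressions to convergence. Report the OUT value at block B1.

Fixpoint table:
  B0:  IN={}  OUT={}
  B1:  IN={}  OUT={e-b}
  B2:  IN={}  OUT={a*b}
  B3:  IN={a*b}  OUT={}
  B4:  IN={}  OUT={c*e}
  B5:  IN={}  OUT={}
  B6:  IN={}  OUT={}

Merge at B1: IN[B1] = OUT[B0] ∩ OUT[B2] ∩ OUT[B4] = {}
Applying B1's transfer function to that IN value gives OUT[B1] (row B1 above).

Answer: {e-b}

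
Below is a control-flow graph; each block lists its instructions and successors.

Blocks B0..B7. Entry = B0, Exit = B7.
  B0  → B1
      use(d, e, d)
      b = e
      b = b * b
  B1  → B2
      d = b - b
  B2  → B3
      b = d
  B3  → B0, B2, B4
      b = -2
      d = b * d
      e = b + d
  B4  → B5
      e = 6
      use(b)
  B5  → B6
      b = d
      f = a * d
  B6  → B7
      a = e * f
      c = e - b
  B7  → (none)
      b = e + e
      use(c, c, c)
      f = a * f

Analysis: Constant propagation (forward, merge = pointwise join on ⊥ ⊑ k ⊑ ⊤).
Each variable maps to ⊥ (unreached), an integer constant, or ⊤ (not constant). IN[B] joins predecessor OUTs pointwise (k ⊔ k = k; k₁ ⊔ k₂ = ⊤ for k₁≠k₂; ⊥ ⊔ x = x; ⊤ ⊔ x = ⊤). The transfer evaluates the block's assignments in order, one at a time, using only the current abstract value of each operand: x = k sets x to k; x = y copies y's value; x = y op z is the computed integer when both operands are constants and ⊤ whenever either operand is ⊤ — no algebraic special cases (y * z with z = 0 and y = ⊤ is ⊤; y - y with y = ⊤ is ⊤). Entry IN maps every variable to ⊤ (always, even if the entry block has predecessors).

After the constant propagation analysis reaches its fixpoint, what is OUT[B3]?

Fixpoint table:
  B0: | IN=(all ⊤) | OUT=(all ⊤)
  B1: | IN=(all ⊤) | OUT=(all ⊤)
  B2: | IN=(all ⊤) | OUT=(all ⊤)
  B3: | IN=(all ⊤) | OUT={b:-2; rest ⊤}
  B4: | IN={b:-2; rest ⊤} | OUT={b:-2, e:6; rest ⊤}
  B5: | IN={b:-2, e:6; rest ⊤} | OUT={e:6; rest ⊤}
  B6: | IN={e:6; rest ⊤} | OUT={e:6; rest ⊤}
  B7: | IN={e:6; rest ⊤} | OUT={b:12, e:6; rest ⊤}

Merge at B3: IN[B3] = OUT[B2] = {a: ⊤, b: ⊤, c: ⊤, d: ⊤, e: ⊤, f: ⊤}
Applying B3's transfer function to that IN value gives OUT[B3] (row B3 above).

Answer: {a: ⊤, b: -2, c: ⊤, d: ⊤, e: ⊤, f: ⊤}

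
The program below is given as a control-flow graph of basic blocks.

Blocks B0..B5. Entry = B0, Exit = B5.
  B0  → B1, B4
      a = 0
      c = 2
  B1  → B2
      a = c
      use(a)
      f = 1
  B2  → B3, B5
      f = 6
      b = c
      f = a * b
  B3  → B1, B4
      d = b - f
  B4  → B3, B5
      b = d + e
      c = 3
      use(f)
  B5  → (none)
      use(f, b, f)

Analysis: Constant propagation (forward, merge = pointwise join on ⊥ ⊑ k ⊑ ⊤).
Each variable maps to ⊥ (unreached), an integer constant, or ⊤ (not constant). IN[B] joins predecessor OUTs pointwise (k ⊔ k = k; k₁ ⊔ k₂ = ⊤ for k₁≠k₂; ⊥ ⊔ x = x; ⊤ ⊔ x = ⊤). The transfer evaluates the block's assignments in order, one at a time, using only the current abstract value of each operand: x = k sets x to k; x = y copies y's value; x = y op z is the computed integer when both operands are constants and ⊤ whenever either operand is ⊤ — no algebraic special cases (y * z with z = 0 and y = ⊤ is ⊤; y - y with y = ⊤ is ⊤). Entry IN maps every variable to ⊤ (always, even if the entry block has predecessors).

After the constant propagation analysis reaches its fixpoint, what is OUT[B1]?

Answer: {a: ⊤, b: ⊤, c: ⊤, d: ⊤, e: ⊤, f: 1}

Trace:
Converged values:
  B0:   IN=(all ⊤)   OUT={a:0, c:2; rest ⊤}
  B1:   IN=(all ⊤)   OUT={f:1; rest ⊤}
  B2:   IN={f:1; rest ⊤}   OUT=(all ⊤)
  B3:   IN=(all ⊤)   OUT=(all ⊤)
  B4:   IN=(all ⊤)   OUT={c:3; rest ⊤}
  B5:   IN=(all ⊤)   OUT=(all ⊤)

Merge at B1: IN[B1] = OUT[B0] ⊔ OUT[B3] = {a: ⊤, b: ⊤, c: ⊤, d: ⊤, e: ⊤, f: ⊤}
Applying B1's transfer function to that IN value gives OUT[B1] (row B1 above).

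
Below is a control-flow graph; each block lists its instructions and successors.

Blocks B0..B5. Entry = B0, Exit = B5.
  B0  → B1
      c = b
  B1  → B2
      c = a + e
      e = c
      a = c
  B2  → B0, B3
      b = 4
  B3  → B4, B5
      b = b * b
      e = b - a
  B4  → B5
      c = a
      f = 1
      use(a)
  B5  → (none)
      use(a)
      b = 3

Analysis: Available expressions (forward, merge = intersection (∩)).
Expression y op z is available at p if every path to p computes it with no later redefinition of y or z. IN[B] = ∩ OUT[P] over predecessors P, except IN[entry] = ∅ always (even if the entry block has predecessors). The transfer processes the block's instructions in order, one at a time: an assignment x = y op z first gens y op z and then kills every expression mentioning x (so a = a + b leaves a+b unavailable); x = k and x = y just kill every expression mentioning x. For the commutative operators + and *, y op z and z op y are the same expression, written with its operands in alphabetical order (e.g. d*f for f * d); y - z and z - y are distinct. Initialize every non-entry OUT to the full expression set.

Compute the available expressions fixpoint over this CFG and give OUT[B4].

Answer: {b-a}

Working:
Converged values:
  B0:  IN={}  OUT={}
  B1:  IN={}  OUT={}
  B2:  IN={}  OUT={}
  B3:  IN={}  OUT={b-a}
  B4:  IN={b-a}  OUT={b-a}
  B5:  IN={b-a}  OUT={}

Merge at B4: IN[B4] = OUT[B3] = {b-a}
Applying B4's transfer function to that IN value gives OUT[B4] (row B4 above).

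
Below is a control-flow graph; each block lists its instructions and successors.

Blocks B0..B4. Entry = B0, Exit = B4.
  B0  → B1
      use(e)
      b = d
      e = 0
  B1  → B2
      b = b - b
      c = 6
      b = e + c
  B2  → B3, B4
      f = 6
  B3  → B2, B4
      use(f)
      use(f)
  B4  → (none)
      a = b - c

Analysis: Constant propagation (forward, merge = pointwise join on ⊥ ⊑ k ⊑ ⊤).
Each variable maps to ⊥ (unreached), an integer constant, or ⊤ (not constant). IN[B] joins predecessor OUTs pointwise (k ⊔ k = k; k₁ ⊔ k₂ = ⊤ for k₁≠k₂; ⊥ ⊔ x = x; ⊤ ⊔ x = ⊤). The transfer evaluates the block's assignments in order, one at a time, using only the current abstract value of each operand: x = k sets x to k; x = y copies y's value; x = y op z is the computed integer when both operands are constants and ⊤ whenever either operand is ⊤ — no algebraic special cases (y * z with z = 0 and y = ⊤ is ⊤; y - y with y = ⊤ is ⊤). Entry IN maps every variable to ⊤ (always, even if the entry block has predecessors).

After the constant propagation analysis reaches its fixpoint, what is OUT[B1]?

Per-block solution:
  B0: | IN=(all ⊤) | OUT={e:0; rest ⊤}
  B1: | IN={e:0; rest ⊤} | OUT={b:6, c:6, e:0; rest ⊤}
  B2: | IN={b:6, c:6, e:0; rest ⊤} | OUT={b:6, c:6, e:0, f:6; rest ⊤}
  B3: | IN={b:6, c:6, e:0, f:6; rest ⊤} | OUT={b:6, c:6, e:0, f:6; rest ⊤}
  B4: | IN={b:6, c:6, e:0, f:6; rest ⊤} | OUT={a:0, b:6, c:6, e:0, f:6; rest ⊤}

Merge at B1: IN[B1] = OUT[B0] = {a: ⊤, b: ⊤, c: ⊤, d: ⊤, e: 0, f: ⊤}
Applying B1's transfer function to that IN value gives OUT[B1] (row B1 above).

Answer: {a: ⊤, b: 6, c: 6, d: ⊤, e: 0, f: ⊤}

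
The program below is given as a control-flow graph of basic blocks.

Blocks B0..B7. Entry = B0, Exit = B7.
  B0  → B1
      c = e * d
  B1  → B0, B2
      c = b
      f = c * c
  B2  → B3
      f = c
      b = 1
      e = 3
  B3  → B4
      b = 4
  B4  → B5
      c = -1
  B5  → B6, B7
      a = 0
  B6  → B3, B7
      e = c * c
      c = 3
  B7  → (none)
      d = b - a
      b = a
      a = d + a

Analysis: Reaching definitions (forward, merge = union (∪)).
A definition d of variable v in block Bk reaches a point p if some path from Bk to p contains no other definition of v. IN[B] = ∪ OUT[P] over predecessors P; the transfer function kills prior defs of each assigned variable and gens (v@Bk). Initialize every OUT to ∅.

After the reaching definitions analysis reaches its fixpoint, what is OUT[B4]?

Answer: {a@B5, b@B3, c@B4, e@B2, e@B6, f@B2}

Working:
Fixpoint table:
  B0:   IN={c@B1, f@B1}   OUT={c@B0, f@B1}
  B1:   IN={c@B0, f@B1}   OUT={c@B1, f@B1}
  B2:   IN={c@B1, f@B1}   OUT={b@B2, c@B1, e@B2, f@B2}
  B3:   IN={a@B5, b@B2, b@B3, c@B1, c@B6, e@B2, e@B6, f@B2}   OUT={a@B5, b@B3, c@B1, c@B6, e@B2, e@B6, f@B2}
  B4:   IN={a@B5, b@B3, c@B1, c@B6, e@B2, e@B6, f@B2}   OUT={a@B5, b@B3, c@B4, e@B2, e@B6, f@B2}
  B5:   IN={a@B5, b@B3, c@B4, e@B2, e@B6, f@B2}   OUT={a@B5, b@B3, c@B4, e@B2, e@B6, f@B2}
  B6:   IN={a@B5, b@B3, c@B4, e@B2, e@B6, f@B2}   OUT={a@B5, b@B3, c@B6, e@B6, f@B2}
  B7:   IN={a@B5, b@B3, c@B4, c@B6, e@B2, e@B6, f@B2}   OUT={a@B7, b@B7, c@B4, c@B6, d@B7, e@B2, e@B6, f@B2}

Merge at B4: IN[B4] = OUT[B3] = {a@B5, b@B3, c@B1, c@B6, e@B2, e@B6, f@B2}
Applying B4's transfer function to that IN value gives OUT[B4] (row B4 above).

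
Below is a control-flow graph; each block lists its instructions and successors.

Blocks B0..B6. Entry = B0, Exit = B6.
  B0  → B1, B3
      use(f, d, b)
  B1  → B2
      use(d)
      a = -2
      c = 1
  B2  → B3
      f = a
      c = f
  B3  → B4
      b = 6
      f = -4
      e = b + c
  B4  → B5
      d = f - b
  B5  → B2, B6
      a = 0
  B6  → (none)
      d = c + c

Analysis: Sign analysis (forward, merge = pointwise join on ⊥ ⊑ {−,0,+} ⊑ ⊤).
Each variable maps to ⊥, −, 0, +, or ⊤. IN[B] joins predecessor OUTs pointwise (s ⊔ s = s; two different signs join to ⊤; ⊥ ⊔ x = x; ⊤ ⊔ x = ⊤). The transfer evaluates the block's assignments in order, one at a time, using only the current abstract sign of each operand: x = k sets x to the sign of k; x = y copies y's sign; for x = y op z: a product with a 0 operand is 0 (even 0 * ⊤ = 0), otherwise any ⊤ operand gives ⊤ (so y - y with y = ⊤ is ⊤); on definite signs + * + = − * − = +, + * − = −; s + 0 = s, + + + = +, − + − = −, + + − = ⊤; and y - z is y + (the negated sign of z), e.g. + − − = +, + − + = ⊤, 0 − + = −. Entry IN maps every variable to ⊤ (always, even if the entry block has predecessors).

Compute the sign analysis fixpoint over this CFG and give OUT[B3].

Per-block solution:
  B0:   IN=(all ⊤)   OUT=(all ⊤)
  B1:   IN=(all ⊤)   OUT={a:-, c:+; rest ⊤}
  B2:   IN=(all ⊤)   OUT=(all ⊤)
  B3:   IN=(all ⊤)   OUT={b:+, f:-; rest ⊤}
  B4:   IN={b:+, f:-; rest ⊤}   OUT={b:+, d:-, f:-; rest ⊤}
  B5:   IN={b:+, d:-, f:-; rest ⊤}   OUT={a:0, b:+, d:-, f:-; rest ⊤}
  B6:   IN={a:0, b:+, d:-, f:-; rest ⊤}   OUT={a:0, b:+, f:-; rest ⊤}

Merge at B3: IN[B3] = OUT[B0] ⊔ OUT[B2] = {a: ⊤, b: ⊤, c: ⊤, d: ⊤, e: ⊤, f: ⊤}
Applying B3's transfer function to that IN value gives OUT[B3] (row B3 above).

Answer: {a: ⊤, b: +, c: ⊤, d: ⊤, e: ⊤, f: -}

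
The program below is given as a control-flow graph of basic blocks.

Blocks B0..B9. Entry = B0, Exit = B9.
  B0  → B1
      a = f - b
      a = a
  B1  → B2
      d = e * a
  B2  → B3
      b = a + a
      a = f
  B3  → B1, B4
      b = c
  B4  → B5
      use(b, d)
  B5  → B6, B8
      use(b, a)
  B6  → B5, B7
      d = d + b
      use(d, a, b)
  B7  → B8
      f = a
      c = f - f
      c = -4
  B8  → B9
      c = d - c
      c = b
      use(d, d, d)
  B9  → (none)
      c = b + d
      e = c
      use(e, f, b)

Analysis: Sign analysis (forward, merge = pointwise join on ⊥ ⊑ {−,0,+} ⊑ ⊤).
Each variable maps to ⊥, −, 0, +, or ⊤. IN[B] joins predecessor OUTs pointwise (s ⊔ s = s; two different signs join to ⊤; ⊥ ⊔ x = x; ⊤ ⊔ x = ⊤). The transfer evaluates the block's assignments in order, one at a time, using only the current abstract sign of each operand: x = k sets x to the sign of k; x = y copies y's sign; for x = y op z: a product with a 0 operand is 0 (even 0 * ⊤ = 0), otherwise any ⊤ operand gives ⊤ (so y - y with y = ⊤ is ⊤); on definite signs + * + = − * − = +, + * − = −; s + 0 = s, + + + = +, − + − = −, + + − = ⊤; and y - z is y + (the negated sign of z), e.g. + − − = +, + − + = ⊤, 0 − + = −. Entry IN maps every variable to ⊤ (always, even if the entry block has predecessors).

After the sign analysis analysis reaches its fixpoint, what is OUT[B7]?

Fixpoint table:
  B0:   IN=(all ⊤)   OUT=(all ⊤)
  B1:   IN=(all ⊤)   OUT=(all ⊤)
  B2:   IN=(all ⊤)   OUT=(all ⊤)
  B3:   IN=(all ⊤)   OUT=(all ⊤)
  B4:   IN=(all ⊤)   OUT=(all ⊤)
  B5:   IN=(all ⊤)   OUT=(all ⊤)
  B6:   IN=(all ⊤)   OUT=(all ⊤)
  B7:   IN=(all ⊤)   OUT={c:-; rest ⊤}
  B8:   IN=(all ⊤)   OUT=(all ⊤)
  B9:   IN=(all ⊤)   OUT=(all ⊤)

Merge at B7: IN[B7] = OUT[B6] = {a: ⊤, b: ⊤, c: ⊤, d: ⊤, e: ⊤, f: ⊤}
Applying B7's transfer function to that IN value gives OUT[B7] (row B7 above).

Answer: {a: ⊤, b: ⊤, c: -, d: ⊤, e: ⊤, f: ⊤}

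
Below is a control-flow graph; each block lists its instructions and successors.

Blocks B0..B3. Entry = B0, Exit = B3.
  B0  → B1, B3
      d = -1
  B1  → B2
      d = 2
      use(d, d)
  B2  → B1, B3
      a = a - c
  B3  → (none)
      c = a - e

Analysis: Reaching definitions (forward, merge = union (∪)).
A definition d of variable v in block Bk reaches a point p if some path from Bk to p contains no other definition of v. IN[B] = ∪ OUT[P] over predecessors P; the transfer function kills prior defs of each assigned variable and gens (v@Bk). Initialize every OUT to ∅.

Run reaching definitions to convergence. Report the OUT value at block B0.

Answer: {d@B0}

Trace:
Per-block solution:
  B0: | IN={} | OUT={d@B0}
  B1: | IN={a@B2, d@B0, d@B1} | OUT={a@B2, d@B1}
  B2: | IN={a@B2, d@B1} | OUT={a@B2, d@B1}
  B3: | IN={a@B2, d@B0, d@B1} | OUT={a@B2, c@B3, d@B0, d@B1}

B0 is the boundary node: IN[B0] = {}
Applying B0's transfer function to that IN value gives OUT[B0] (row B0 above).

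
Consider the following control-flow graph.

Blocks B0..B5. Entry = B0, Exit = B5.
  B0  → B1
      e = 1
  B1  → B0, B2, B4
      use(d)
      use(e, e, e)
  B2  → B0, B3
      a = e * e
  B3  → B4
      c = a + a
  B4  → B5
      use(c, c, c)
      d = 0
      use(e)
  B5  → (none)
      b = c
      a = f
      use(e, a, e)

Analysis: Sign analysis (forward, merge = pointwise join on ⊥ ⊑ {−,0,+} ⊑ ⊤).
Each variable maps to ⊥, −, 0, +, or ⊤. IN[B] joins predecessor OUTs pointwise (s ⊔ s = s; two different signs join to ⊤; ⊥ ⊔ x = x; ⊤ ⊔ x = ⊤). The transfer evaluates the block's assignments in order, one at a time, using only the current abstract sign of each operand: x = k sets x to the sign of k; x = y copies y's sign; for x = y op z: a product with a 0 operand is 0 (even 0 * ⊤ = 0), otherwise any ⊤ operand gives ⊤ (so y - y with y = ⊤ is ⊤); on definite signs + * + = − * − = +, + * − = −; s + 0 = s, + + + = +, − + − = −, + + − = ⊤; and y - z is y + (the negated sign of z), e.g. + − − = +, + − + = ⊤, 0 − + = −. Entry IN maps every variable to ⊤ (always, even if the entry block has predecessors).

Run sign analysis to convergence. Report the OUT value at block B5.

Per-block solution:
  B0: | IN=(all ⊤) | OUT={e:+; rest ⊤}
  B1: | IN={e:+; rest ⊤} | OUT={e:+; rest ⊤}
  B2: | IN={e:+; rest ⊤} | OUT={a:+, e:+; rest ⊤}
  B3: | IN={a:+, e:+; rest ⊤} | OUT={a:+, c:+, e:+; rest ⊤}
  B4: | IN={e:+; rest ⊤} | OUT={d:0, e:+; rest ⊤}
  B5: | IN={d:0, e:+; rest ⊤} | OUT={d:0, e:+; rest ⊤}

Merge at B5: IN[B5] = OUT[B4] = {a: ⊤, b: ⊤, c: ⊤, d: 0, e: +, f: ⊤}
Applying B5's transfer function to that IN value gives OUT[B5] (row B5 above).

Answer: {a: ⊤, b: ⊤, c: ⊤, d: 0, e: +, f: ⊤}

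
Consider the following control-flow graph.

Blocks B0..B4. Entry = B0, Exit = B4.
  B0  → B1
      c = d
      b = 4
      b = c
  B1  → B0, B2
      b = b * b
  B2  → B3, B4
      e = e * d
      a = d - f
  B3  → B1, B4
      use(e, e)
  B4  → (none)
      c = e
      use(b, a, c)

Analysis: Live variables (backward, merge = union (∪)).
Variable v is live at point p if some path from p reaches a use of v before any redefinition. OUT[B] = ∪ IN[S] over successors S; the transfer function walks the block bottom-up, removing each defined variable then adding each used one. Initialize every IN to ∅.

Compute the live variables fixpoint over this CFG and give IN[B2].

Fixpoint table:
  B0:  IN={d, e, f}  OUT={b, d, e, f}
  B1:  IN={b, d, e, f}  OUT={b, d, e, f}
  B2:  IN={b, d, e, f}  OUT={a, b, d, e, f}
  B3:  IN={a, b, d, e, f}  OUT={a, b, d, e, f}
  B4:  IN={a, b, e}  OUT={}

Merge at B2: OUT[B2] = IN[B3] ⊔ IN[B4] = {a, b, d, e, f}
Applying B2's transfer function to that OUT value gives IN[B2] (row B2 above).

Answer: {b, d, e, f}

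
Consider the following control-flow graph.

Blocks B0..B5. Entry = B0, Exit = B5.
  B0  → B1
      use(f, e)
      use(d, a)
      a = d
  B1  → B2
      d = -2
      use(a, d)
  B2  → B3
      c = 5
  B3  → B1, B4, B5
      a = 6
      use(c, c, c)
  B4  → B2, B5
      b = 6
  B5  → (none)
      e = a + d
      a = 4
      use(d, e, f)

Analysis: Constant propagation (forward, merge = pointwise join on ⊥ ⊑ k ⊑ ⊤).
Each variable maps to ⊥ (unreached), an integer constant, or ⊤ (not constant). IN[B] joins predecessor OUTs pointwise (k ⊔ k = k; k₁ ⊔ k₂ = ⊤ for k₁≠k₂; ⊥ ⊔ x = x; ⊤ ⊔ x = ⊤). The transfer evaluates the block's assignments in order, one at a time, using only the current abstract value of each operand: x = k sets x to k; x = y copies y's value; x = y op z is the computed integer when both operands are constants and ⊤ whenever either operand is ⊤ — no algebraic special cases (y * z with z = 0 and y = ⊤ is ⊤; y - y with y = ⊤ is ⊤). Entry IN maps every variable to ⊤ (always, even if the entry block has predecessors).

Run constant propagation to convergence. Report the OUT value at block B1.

Converged values:
  B0:  IN=(all ⊤)  OUT=(all ⊤)
  B1:  IN=(all ⊤)  OUT={d:-2; rest ⊤}
  B2:  IN={d:-2; rest ⊤}  OUT={c:5, d:-2; rest ⊤}
  B3:  IN={c:5, d:-2; rest ⊤}  OUT={a:6, c:5, d:-2; rest ⊤}
  B4:  IN={a:6, c:5, d:-2; rest ⊤}  OUT={a:6, b:6, c:5, d:-2; rest ⊤}
  B5:  IN={a:6, c:5, d:-2; rest ⊤}  OUT={a:4, c:5, d:-2, e:4; rest ⊤}

Merge at B1: IN[B1] = OUT[B0] ⊔ OUT[B3] = {a: ⊤, b: ⊤, c: ⊤, d: ⊤, e: ⊤, f: ⊤}
Applying B1's transfer function to that IN value gives OUT[B1] (row B1 above).

Answer: {a: ⊤, b: ⊤, c: ⊤, d: -2, e: ⊤, f: ⊤}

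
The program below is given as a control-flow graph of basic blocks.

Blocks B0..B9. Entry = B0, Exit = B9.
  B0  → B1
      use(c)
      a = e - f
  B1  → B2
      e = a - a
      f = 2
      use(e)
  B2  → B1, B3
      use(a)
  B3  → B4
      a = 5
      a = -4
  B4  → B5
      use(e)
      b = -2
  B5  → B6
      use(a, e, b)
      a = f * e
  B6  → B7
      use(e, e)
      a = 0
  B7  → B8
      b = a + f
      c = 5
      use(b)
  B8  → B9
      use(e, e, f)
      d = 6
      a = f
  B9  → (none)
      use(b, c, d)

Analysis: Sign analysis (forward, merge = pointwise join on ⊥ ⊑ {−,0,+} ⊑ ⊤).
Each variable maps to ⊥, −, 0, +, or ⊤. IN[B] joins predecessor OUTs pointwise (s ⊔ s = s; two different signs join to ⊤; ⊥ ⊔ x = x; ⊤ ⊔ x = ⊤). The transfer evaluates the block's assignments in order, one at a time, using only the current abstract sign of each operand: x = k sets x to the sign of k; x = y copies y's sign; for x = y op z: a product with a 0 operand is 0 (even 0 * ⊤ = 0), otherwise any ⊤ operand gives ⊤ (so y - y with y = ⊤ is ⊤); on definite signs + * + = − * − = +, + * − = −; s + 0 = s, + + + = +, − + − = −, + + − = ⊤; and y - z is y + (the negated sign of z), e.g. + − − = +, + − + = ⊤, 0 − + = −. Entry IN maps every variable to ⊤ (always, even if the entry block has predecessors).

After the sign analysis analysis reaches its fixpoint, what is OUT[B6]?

Per-block solution:
  B0: | IN=(all ⊤) | OUT=(all ⊤)
  B1: | IN=(all ⊤) | OUT={f:+; rest ⊤}
  B2: | IN={f:+; rest ⊤} | OUT={f:+; rest ⊤}
  B3: | IN={f:+; rest ⊤} | OUT={a:-, f:+; rest ⊤}
  B4: | IN={a:-, f:+; rest ⊤} | OUT={a:-, b:-, f:+; rest ⊤}
  B5: | IN={a:-, b:-, f:+; rest ⊤} | OUT={b:-, f:+; rest ⊤}
  B6: | IN={b:-, f:+; rest ⊤} | OUT={a:0, b:-, f:+; rest ⊤}
  B7: | IN={a:0, b:-, f:+; rest ⊤} | OUT={a:0, b:+, c:+, f:+; rest ⊤}
  B8: | IN={a:0, b:+, c:+, f:+; rest ⊤} | OUT={a:+, b:+, c:+, d:+, f:+; rest ⊤}
  B9: | IN={a:+, b:+, c:+, d:+, f:+; rest ⊤} | OUT={a:+, b:+, c:+, d:+, f:+; rest ⊤}

Merge at B6: IN[B6] = OUT[B5] = {a: ⊤, b: -, c: ⊤, d: ⊤, e: ⊤, f: +}
Applying B6's transfer function to that IN value gives OUT[B6] (row B6 above).

Answer: {a: 0, b: -, c: ⊤, d: ⊤, e: ⊤, f: +}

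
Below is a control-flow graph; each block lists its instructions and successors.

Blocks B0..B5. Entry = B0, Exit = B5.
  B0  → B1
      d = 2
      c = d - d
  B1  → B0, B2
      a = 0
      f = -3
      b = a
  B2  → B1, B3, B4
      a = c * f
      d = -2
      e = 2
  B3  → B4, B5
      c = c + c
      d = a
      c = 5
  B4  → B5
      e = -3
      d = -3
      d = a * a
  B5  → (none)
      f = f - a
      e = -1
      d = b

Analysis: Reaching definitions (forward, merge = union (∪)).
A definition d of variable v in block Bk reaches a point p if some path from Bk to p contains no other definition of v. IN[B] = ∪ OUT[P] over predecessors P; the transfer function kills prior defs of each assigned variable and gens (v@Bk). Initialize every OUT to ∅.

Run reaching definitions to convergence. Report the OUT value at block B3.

Converged values:
  B0: | IN={a@B1, b@B1, c@B0, d@B0, d@B2, e@B2, f@B1} | OUT={a@B1, b@B1, c@B0, d@B0, e@B2, f@B1}
  B1: | IN={a@B1, a@B2, b@B1, c@B0, d@B0, d@B2, e@B2, f@B1} | OUT={a@B1, b@B1, c@B0, d@B0, d@B2, e@B2, f@B1}
  B2: | IN={a@B1, b@B1, c@B0, d@B0, d@B2, e@B2, f@B1} | OUT={a@B2, b@B1, c@B0, d@B2, e@B2, f@B1}
  B3: | IN={a@B2, b@B1, c@B0, d@B2, e@B2, f@B1} | OUT={a@B2, b@B1, c@B3, d@B3, e@B2, f@B1}
  B4: | IN={a@B2, b@B1, c@B0, c@B3, d@B2, d@B3, e@B2, f@B1} | OUT={a@B2, b@B1, c@B0, c@B3, d@B4, e@B4, f@B1}
  B5: | IN={a@B2, b@B1, c@B0, c@B3, d@B3, d@B4, e@B2, e@B4, f@B1} | OUT={a@B2, b@B1, c@B0, c@B3, d@B5, e@B5, f@B5}

Merge at B3: IN[B3] = OUT[B2] = {a@B2, b@B1, c@B0, d@B2, e@B2, f@B1}
Applying B3's transfer function to that IN value gives OUT[B3] (row B3 above).

Answer: {a@B2, b@B1, c@B3, d@B3, e@B2, f@B1}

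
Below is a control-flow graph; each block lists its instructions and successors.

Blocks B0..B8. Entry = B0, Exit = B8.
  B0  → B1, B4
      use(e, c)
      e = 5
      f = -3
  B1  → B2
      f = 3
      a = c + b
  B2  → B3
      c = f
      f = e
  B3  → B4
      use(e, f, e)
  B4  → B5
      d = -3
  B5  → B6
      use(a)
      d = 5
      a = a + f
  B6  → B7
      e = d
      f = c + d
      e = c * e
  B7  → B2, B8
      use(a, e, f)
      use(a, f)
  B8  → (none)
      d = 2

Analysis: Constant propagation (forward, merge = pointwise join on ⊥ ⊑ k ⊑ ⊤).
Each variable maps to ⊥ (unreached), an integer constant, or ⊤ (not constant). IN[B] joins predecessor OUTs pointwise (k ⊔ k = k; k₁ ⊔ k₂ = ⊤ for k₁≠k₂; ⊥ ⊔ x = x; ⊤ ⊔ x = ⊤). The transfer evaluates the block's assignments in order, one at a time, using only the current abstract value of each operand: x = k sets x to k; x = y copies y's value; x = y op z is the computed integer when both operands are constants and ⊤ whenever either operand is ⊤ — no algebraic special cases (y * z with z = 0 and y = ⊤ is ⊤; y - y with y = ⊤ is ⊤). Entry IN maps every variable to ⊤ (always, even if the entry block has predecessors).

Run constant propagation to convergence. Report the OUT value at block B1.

Answer: {a: ⊤, b: ⊤, c: ⊤, d: ⊤, e: 5, f: 3}

Derivation:
Per-block solution:
  B0:  IN=(all ⊤)  OUT={e:5, f:-3; rest ⊤}
  B1:  IN={e:5, f:-3; rest ⊤}  OUT={e:5, f:3; rest ⊤}
  B2:  IN=(all ⊤)  OUT=(all ⊤)
  B3:  IN=(all ⊤)  OUT=(all ⊤)
  B4:  IN=(all ⊤)  OUT={d:-3; rest ⊤}
  B5:  IN={d:-3; rest ⊤}  OUT={d:5; rest ⊤}
  B6:  IN={d:5; rest ⊤}  OUT={d:5; rest ⊤}
  B7:  IN={d:5; rest ⊤}  OUT={d:5; rest ⊤}
  B8:  IN={d:5; rest ⊤}  OUT={d:2; rest ⊤}

Merge at B1: IN[B1] = OUT[B0] = {a: ⊤, b: ⊤, c: ⊤, d: ⊤, e: 5, f: -3}
Applying B1's transfer function to that IN value gives OUT[B1] (row B1 above).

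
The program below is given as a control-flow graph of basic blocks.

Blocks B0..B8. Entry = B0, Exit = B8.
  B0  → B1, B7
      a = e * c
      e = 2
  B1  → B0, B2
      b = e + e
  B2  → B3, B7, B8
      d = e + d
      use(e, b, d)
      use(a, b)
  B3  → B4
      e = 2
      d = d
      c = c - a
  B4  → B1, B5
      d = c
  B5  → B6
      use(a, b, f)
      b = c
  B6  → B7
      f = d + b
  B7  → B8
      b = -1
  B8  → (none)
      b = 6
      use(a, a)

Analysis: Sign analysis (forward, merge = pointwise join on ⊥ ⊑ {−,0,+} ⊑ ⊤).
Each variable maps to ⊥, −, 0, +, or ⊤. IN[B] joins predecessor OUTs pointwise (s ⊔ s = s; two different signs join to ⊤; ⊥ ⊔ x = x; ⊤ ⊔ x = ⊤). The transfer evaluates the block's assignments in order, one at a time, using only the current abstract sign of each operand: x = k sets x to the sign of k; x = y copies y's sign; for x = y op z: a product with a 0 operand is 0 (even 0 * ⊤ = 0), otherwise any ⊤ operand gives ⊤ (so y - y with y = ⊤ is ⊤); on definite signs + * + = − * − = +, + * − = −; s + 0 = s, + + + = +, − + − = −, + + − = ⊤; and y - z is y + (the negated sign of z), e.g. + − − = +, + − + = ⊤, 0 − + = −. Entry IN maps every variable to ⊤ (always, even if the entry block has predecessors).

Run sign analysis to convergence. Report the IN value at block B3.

Answer: {a: ⊤, b: +, c: ⊤, d: ⊤, e: +, f: ⊤}

Derivation:
Converged values:
  B0:   IN=(all ⊤)   OUT={e:+; rest ⊤}
  B1:   IN={e:+; rest ⊤}   OUT={b:+, e:+; rest ⊤}
  B2:   IN={b:+, e:+; rest ⊤}   OUT={b:+, e:+; rest ⊤}
  B3:   IN={b:+, e:+; rest ⊤}   OUT={b:+, e:+; rest ⊤}
  B4:   IN={b:+, e:+; rest ⊤}   OUT={b:+, e:+; rest ⊤}
  B5:   IN={b:+, e:+; rest ⊤}   OUT={e:+; rest ⊤}
  B6:   IN={e:+; rest ⊤}   OUT={e:+; rest ⊤}
  B7:   IN={e:+; rest ⊤}   OUT={b:-, e:+; rest ⊤}
  B8:   IN={e:+; rest ⊤}   OUT={b:+, e:+; rest ⊤}

Merge at B3: IN[B3] = OUT[B2] = {a: ⊤, b: +, c: ⊤, d: ⊤, e: +, f: ⊤}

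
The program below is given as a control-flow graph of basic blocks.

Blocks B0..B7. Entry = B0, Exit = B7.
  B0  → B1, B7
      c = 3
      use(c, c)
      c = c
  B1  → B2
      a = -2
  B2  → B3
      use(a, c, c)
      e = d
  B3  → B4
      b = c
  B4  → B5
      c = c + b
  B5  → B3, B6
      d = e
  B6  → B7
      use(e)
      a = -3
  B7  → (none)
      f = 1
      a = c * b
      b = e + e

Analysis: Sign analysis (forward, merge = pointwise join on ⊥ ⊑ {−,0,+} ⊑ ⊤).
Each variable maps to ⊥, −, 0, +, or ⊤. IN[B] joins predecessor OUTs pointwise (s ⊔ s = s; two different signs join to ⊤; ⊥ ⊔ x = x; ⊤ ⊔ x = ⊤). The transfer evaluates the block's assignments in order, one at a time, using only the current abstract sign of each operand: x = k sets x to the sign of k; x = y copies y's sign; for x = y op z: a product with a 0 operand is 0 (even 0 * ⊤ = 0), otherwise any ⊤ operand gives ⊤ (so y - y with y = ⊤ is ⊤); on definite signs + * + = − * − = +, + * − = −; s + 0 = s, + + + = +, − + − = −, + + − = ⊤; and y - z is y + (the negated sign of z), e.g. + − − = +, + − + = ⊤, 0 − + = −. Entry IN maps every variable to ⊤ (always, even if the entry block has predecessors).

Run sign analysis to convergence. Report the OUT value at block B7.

Per-block solution:
  B0:   IN=(all ⊤)   OUT={c:+; rest ⊤}
  B1:   IN={c:+; rest ⊤}   OUT={a:-, c:+; rest ⊤}
  B2:   IN={a:-, c:+; rest ⊤}   OUT={a:-, c:+; rest ⊤}
  B3:   IN={a:-, c:+; rest ⊤}   OUT={a:-, b:+, c:+; rest ⊤}
  B4:   IN={a:-, b:+, c:+; rest ⊤}   OUT={a:-, b:+, c:+; rest ⊤}
  B5:   IN={a:-, b:+, c:+; rest ⊤}   OUT={a:-, b:+, c:+; rest ⊤}
  B6:   IN={a:-, b:+, c:+; rest ⊤}   OUT={a:-, b:+, c:+; rest ⊤}
  B7:   IN={c:+; rest ⊤}   OUT={c:+, f:+; rest ⊤}

Merge at B7: IN[B7] = OUT[B0] ⊔ OUT[B6] = {a: ⊤, b: ⊤, c: +, d: ⊤, e: ⊤, f: ⊤}
Applying B7's transfer function to that IN value gives OUT[B7] (row B7 above).

Answer: {a: ⊤, b: ⊤, c: +, d: ⊤, e: ⊤, f: +}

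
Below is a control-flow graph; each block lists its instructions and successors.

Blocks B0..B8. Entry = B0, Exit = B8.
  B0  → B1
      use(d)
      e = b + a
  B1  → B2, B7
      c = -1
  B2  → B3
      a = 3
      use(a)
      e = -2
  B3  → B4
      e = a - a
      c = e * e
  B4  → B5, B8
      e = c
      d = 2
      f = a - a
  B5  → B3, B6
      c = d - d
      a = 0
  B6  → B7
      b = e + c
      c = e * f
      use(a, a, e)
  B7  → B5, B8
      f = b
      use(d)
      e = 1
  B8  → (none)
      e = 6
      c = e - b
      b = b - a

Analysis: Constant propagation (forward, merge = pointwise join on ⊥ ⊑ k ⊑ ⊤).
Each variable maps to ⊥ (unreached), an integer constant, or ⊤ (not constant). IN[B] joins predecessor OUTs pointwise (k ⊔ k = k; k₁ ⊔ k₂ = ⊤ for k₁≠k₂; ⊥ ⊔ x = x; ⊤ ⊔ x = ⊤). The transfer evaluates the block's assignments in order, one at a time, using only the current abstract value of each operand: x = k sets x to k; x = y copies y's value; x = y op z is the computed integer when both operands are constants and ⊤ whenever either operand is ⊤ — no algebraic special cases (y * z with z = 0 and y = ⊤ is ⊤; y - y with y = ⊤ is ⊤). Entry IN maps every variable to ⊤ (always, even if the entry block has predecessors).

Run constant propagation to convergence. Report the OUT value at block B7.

Per-block solution:
  B0:   IN=(all ⊤)   OUT=(all ⊤)
  B1:   IN=(all ⊤)   OUT={c:-1; rest ⊤}
  B2:   IN={c:-1; rest ⊤}   OUT={a:3, c:-1, e:-2; rest ⊤}
  B3:   IN=(all ⊤)   OUT=(all ⊤)
  B4:   IN=(all ⊤)   OUT={d:2; rest ⊤}
  B5:   IN=(all ⊤)   OUT={a:0; rest ⊤}
  B6:   IN={a:0; rest ⊤}   OUT={a:0; rest ⊤}
  B7:   IN=(all ⊤)   OUT={e:1; rest ⊤}
  B8:   IN=(all ⊤)   OUT={e:6; rest ⊤}

Merge at B7: IN[B7] = OUT[B1] ⊔ OUT[B6] = {a: ⊤, b: ⊤, c: ⊤, d: ⊤, e: ⊤, f: ⊤}
Applying B7's transfer function to that IN value gives OUT[B7] (row B7 above).

Answer: {a: ⊤, b: ⊤, c: ⊤, d: ⊤, e: 1, f: ⊤}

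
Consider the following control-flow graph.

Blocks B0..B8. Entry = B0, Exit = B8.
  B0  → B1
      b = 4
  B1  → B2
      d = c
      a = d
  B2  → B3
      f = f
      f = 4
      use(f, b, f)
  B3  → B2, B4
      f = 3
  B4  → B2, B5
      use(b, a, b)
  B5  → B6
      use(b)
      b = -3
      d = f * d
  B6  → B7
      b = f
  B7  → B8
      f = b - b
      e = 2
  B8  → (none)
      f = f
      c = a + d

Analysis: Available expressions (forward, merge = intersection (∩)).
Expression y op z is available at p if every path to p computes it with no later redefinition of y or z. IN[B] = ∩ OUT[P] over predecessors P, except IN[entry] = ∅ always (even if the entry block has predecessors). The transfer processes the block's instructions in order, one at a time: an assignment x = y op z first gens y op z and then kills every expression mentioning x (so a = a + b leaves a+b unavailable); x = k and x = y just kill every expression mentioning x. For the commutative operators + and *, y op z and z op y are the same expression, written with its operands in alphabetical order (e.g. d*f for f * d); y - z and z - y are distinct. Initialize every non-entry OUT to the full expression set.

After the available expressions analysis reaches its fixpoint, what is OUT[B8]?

Fixpoint table:
  B0:  IN={}  OUT={}
  B1:  IN={}  OUT={}
  B2:  IN={}  OUT={}
  B3:  IN={}  OUT={}
  B4:  IN={}  OUT={}
  B5:  IN={}  OUT={}
  B6:  IN={}  OUT={}
  B7:  IN={}  OUT={b-b}
  B8:  IN={b-b}  OUT={a+d, b-b}

Merge at B8: IN[B8] = OUT[B7] = {b-b}
Applying B8's transfer function to that IN value gives OUT[B8] (row B8 above).

Answer: {a+d, b-b}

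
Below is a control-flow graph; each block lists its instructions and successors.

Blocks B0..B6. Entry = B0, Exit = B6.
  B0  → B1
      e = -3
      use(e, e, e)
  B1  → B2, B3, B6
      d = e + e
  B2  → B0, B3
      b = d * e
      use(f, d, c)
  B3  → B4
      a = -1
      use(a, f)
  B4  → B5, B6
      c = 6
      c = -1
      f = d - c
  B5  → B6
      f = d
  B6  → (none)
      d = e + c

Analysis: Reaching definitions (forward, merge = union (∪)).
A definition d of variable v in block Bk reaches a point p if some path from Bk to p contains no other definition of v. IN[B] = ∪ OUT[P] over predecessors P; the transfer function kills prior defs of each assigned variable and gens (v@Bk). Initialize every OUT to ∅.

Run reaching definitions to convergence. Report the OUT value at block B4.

Converged values:
  B0:   IN={b@B2, d@B1, e@B0}   OUT={b@B2, d@B1, e@B0}
  B1:   IN={b@B2, d@B1, e@B0}   OUT={b@B2, d@B1, e@B0}
  B2:   IN={b@B2, d@B1, e@B0}   OUT={b@B2, d@B1, e@B0}
  B3:   IN={b@B2, d@B1, e@B0}   OUT={a@B3, b@B2, d@B1, e@B0}
  B4:   IN={a@B3, b@B2, d@B1, e@B0}   OUT={a@B3, b@B2, c@B4, d@B1, e@B0, f@B4}
  B5:   IN={a@B3, b@B2, c@B4, d@B1, e@B0, f@B4}   OUT={a@B3, b@B2, c@B4, d@B1, e@B0, f@B5}
  B6:   IN={a@B3, b@B2, c@B4, d@B1, e@B0, f@B4, f@B5}   OUT={a@B3, b@B2, c@B4, d@B6, e@B0, f@B4, f@B5}

Merge at B4: IN[B4] = OUT[B3] = {a@B3, b@B2, d@B1, e@B0}
Applying B4's transfer function to that IN value gives OUT[B4] (row B4 above).

Answer: {a@B3, b@B2, c@B4, d@B1, e@B0, f@B4}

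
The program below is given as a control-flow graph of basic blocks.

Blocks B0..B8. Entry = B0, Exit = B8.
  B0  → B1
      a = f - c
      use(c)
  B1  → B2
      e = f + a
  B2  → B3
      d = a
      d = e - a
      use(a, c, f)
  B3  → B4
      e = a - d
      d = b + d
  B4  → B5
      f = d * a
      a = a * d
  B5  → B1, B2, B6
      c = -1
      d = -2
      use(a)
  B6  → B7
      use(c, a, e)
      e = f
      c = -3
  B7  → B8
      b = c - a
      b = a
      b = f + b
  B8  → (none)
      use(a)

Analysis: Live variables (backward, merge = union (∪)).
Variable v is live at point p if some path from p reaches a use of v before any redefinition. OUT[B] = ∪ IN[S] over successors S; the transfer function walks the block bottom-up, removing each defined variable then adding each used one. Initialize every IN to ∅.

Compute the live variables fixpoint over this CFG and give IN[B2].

Fixpoint table:
  B0: | IN={b, c, f} | OUT={a, b, c, f}
  B1: | IN={a, b, c, f} | OUT={a, b, c, e, f}
  B2: | IN={a, b, c, e, f} | OUT={a, b, d}
  B3: | IN={a, b, d} | OUT={a, b, d, e}
  B4: | IN={a, b, d, e} | OUT={a, b, e, f}
  B5: | IN={a, b, e, f} | OUT={a, b, c, e, f}
  B6: | IN={a, c, e, f} | OUT={a, c, f}
  B7: | IN={a, c, f} | OUT={a}
  B8: | IN={a} | OUT={}

Merge at B2: OUT[B2] = IN[B3] = {a, b, d}
Applying B2's transfer function to that OUT value gives IN[B2] (row B2 above).

Answer: {a, b, c, e, f}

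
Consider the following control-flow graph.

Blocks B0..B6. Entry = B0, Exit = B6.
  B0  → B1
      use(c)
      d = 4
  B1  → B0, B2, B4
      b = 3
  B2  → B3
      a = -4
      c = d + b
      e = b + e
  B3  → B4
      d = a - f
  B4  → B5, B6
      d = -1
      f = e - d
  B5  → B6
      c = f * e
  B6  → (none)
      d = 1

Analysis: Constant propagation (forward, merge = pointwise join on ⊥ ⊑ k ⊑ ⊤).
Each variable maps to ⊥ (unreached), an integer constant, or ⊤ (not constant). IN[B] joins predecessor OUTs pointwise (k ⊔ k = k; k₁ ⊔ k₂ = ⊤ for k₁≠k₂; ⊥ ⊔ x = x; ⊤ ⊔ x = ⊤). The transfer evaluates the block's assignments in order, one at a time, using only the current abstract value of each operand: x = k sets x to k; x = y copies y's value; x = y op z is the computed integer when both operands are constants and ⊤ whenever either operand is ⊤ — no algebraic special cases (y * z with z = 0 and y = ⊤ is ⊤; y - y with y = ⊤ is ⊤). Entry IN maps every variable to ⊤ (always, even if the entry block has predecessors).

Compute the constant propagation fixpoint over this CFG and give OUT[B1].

Answer: {a: ⊤, b: 3, c: ⊤, d: 4, e: ⊤, f: ⊤}

Derivation:
Converged values:
  B0:  IN=(all ⊤)  OUT={d:4; rest ⊤}
  B1:  IN={d:4; rest ⊤}  OUT={b:3, d:4; rest ⊤}
  B2:  IN={b:3, d:4; rest ⊤}  OUT={a:-4, b:3, c:7, d:4; rest ⊤}
  B3:  IN={a:-4, b:3, c:7, d:4; rest ⊤}  OUT={a:-4, b:3, c:7; rest ⊤}
  B4:  IN={b:3; rest ⊤}  OUT={b:3, d:-1; rest ⊤}
  B5:  IN={b:3, d:-1; rest ⊤}  OUT={b:3, d:-1; rest ⊤}
  B6:  IN={b:3, d:-1; rest ⊤}  OUT={b:3, d:1; rest ⊤}

Merge at B1: IN[B1] = OUT[B0] = {a: ⊤, b: ⊤, c: ⊤, d: 4, e: ⊤, f: ⊤}
Applying B1's transfer function to that IN value gives OUT[B1] (row B1 above).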